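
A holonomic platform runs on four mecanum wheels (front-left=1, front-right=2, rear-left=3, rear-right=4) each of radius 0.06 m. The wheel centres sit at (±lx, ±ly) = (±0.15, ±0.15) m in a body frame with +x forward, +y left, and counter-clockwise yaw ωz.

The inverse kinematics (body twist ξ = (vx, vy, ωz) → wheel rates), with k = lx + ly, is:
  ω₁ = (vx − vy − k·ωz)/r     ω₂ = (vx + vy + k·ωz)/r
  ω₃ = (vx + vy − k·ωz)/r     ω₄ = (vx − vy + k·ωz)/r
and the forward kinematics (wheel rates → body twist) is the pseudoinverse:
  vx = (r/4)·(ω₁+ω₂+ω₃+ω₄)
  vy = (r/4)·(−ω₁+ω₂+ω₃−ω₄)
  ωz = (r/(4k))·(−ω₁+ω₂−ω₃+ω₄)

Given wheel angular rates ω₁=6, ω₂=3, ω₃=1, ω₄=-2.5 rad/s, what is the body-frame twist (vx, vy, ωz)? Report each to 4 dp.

k = lx + ly = 0.15 + 0.15 = 0.3000
ω₁+ω₂+ω₃+ω₄ = 7.5000  →  vx = (0.06/4)·7.5000 = 0.1125
−ω₁+ω₂+ω₃−ω₄ = 0.5000  →  vy = (0.06/4)·0.5000 = 0.0075
−ω₁+ω₂−ω₃+ω₄ = -6.5000  →  ωz = (0.06/1.2000)·-6.5000 = -0.3250

(0.1125, 0.0075, -0.3250)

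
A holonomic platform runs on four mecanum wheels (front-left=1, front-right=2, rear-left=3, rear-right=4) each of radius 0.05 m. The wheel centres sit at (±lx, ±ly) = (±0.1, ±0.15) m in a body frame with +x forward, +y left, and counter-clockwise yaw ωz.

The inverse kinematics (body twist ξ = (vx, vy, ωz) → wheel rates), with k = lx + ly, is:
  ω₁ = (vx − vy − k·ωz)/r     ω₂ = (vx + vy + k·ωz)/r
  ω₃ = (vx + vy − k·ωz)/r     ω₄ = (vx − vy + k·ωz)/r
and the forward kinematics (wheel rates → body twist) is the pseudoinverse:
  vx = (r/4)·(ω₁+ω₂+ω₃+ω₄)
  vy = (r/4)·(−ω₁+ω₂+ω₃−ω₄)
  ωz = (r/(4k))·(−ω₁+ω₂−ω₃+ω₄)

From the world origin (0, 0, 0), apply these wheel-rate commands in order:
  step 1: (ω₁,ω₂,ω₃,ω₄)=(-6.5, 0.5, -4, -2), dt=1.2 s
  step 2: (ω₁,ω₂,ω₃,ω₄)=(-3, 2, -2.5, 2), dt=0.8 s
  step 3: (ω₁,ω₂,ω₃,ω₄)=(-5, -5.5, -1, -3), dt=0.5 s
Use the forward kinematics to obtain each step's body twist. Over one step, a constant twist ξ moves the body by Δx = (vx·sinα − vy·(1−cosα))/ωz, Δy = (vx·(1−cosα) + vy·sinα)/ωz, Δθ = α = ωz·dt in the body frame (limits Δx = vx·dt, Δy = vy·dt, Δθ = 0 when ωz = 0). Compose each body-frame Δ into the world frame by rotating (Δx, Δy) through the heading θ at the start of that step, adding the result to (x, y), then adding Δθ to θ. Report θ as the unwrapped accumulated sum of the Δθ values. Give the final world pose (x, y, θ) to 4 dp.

(-0.2700, -0.0467, 0.8575)

step 1: ξ=(vx,vy,ωz)=(-0.1500, 0.0625, 0.4500), dt=1.2 → body Δ=(-0.1911, 0.0240, 0.5400) → world pose (-0.1911, 0.0240, 0.5400)
step 2: ξ=(vx,vy,ωz)=(-0.0188, 0.0063, 0.4750), dt=0.8 → body Δ=(-0.0156, 0.0021, 0.3800) → world pose (-0.2056, 0.0177, 0.9200)
step 3: ξ=(vx,vy,ωz)=(-0.1813, 0.0187, -0.1250), dt=0.5 → body Δ=(-0.0903, 0.0122, -0.0625) → world pose (-0.2700, -0.0467, 0.8575)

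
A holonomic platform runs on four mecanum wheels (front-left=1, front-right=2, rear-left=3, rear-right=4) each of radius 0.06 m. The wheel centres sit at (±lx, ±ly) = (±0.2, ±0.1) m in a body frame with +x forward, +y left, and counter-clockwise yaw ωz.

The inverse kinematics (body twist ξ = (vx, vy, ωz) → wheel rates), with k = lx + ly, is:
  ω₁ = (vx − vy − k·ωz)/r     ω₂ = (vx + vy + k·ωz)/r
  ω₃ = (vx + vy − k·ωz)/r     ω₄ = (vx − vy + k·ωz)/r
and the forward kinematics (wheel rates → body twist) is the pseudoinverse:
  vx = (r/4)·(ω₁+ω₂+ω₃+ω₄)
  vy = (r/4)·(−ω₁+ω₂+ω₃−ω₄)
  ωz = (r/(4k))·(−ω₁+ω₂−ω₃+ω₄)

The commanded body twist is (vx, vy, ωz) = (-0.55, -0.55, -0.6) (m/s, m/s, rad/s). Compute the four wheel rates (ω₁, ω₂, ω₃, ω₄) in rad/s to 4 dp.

(3.0000, -21.3333, -15.3333, -3.0000)

k = lx + ly = 0.2 + 0.1 = 0.3000;  k·ωz = 0.3000·-0.6 = -0.1800
ω₁ (FL) = (vx − vy − k·ωz)/r = 0.1800/0.06 = 3.0000
ω₂ (FR) = (vx + vy + k·ωz)/r = -1.2800/0.06 = -21.3333
ω₃ (RL) = (vx + vy − k·ωz)/r = -0.9200/0.06 = -15.3333
ω₄ (RR) = (vx − vy + k·ωz)/r = -0.1800/0.06 = -3.0000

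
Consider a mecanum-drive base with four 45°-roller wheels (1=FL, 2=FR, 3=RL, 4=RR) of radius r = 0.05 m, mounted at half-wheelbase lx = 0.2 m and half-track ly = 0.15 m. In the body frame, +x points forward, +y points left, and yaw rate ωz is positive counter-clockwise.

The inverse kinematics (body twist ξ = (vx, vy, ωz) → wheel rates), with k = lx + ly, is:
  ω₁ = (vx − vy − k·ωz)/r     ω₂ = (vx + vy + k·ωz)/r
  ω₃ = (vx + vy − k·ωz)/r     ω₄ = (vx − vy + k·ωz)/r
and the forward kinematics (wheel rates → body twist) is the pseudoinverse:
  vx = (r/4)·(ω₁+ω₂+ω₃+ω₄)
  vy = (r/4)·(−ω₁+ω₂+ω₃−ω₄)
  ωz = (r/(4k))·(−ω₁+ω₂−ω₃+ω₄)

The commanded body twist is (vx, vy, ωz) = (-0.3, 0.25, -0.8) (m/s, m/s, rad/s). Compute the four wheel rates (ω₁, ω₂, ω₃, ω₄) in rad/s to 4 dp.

k = lx + ly = 0.2 + 0.15 = 0.3500;  k·ωz = 0.3500·-0.8 = -0.2800
ω₁ (FL) = (vx − vy − k·ωz)/r = -0.2700/0.05 = -5.4000
ω₂ (FR) = (vx + vy + k·ωz)/r = -0.3300/0.05 = -6.6000
ω₃ (RL) = (vx + vy − k·ωz)/r = 0.2300/0.05 = 4.6000
ω₄ (RR) = (vx − vy + k·ωz)/r = -0.8300/0.05 = -16.6000

(-5.4000, -6.6000, 4.6000, -16.6000)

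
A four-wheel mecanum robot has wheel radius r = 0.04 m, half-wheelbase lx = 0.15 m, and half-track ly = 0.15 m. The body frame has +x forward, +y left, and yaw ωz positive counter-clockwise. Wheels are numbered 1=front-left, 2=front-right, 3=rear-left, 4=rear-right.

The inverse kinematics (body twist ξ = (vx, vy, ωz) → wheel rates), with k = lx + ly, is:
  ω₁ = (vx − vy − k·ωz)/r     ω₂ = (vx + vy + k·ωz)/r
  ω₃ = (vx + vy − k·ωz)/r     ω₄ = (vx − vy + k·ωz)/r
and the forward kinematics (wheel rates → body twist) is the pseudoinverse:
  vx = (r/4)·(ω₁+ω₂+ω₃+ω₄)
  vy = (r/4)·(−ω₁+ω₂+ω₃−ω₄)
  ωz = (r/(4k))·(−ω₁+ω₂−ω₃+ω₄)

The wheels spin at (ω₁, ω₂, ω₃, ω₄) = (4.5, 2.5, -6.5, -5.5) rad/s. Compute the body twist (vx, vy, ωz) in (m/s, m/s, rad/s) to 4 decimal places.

(-0.0500, -0.0300, -0.0333)

k = lx + ly = 0.15 + 0.15 = 0.3000
ω₁+ω₂+ω₃+ω₄ = -5.0000  →  vx = (0.04/4)·-5.0000 = -0.0500
−ω₁+ω₂+ω₃−ω₄ = -3.0000  →  vy = (0.04/4)·-3.0000 = -0.0300
−ω₁+ω₂−ω₃+ω₄ = -1.0000  →  ωz = (0.04/1.2000)·-1.0000 = -0.0333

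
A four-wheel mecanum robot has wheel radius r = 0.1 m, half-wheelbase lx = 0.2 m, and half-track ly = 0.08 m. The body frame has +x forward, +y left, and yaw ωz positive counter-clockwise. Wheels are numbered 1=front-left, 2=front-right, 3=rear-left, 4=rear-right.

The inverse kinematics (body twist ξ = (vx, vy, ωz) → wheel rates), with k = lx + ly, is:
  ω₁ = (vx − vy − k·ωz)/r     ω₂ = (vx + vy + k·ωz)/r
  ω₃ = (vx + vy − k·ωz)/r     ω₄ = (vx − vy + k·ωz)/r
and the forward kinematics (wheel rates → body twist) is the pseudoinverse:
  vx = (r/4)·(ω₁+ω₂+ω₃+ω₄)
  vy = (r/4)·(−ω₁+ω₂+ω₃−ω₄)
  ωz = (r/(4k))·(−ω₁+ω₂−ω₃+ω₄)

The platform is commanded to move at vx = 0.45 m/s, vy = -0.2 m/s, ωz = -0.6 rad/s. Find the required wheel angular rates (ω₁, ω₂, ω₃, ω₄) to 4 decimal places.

(8.1800, 0.8200, 4.1800, 4.8200)

k = lx + ly = 0.2 + 0.08 = 0.2800;  k·ωz = 0.2800·-0.6 = -0.1680
ω₁ (FL) = (vx − vy − k·ωz)/r = 0.8180/0.1 = 8.1800
ω₂ (FR) = (vx + vy + k·ωz)/r = 0.0820/0.1 = 0.8200
ω₃ (RL) = (vx + vy − k·ωz)/r = 0.4180/0.1 = 4.1800
ω₄ (RR) = (vx − vy + k·ωz)/r = 0.4820/0.1 = 4.8200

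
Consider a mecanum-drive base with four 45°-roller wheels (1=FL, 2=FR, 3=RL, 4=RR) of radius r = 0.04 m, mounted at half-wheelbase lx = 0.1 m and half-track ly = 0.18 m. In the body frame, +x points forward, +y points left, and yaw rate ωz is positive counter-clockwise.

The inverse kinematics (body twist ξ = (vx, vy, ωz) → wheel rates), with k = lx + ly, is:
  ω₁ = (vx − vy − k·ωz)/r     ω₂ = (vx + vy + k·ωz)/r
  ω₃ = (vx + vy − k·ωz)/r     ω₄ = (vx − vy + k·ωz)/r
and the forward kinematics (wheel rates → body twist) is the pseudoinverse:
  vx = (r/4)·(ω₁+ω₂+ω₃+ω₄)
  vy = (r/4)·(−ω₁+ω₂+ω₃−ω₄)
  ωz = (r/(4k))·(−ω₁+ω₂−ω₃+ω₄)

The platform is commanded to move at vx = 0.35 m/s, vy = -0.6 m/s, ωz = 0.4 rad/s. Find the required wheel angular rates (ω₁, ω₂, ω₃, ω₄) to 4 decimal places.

(20.9500, -3.4500, -9.0500, 26.5500)

k = lx + ly = 0.1 + 0.18 = 0.2800;  k·ωz = 0.2800·0.4 = 0.1120
ω₁ (FL) = (vx − vy − k·ωz)/r = 0.8380/0.04 = 20.9500
ω₂ (FR) = (vx + vy + k·ωz)/r = -0.1380/0.04 = -3.4500
ω₃ (RL) = (vx + vy − k·ωz)/r = -0.3620/0.04 = -9.0500
ω₄ (RR) = (vx − vy + k·ωz)/r = 1.0620/0.04 = 26.5500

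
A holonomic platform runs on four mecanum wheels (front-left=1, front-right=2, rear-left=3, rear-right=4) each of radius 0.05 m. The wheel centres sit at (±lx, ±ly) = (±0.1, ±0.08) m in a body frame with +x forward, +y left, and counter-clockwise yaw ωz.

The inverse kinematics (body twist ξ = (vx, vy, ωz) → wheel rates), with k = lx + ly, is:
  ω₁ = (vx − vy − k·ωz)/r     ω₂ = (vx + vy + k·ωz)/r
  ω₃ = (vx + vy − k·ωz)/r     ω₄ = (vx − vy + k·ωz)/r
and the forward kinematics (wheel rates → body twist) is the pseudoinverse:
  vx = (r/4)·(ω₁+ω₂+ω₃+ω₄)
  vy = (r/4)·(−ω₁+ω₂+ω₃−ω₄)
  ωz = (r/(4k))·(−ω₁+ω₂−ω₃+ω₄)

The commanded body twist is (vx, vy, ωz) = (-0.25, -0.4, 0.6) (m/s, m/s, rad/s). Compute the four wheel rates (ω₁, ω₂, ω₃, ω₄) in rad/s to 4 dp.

(0.8400, -10.8400, -15.1600, 5.1600)

k = lx + ly = 0.1 + 0.08 = 0.1800;  k·ωz = 0.1800·0.6 = 0.1080
ω₁ (FL) = (vx − vy − k·ωz)/r = 0.0420/0.05 = 0.8400
ω₂ (FR) = (vx + vy + k·ωz)/r = -0.5420/0.05 = -10.8400
ω₃ (RL) = (vx + vy − k·ωz)/r = -0.7580/0.05 = -15.1600
ω₄ (RR) = (vx − vy + k·ωz)/r = 0.2580/0.05 = 5.1600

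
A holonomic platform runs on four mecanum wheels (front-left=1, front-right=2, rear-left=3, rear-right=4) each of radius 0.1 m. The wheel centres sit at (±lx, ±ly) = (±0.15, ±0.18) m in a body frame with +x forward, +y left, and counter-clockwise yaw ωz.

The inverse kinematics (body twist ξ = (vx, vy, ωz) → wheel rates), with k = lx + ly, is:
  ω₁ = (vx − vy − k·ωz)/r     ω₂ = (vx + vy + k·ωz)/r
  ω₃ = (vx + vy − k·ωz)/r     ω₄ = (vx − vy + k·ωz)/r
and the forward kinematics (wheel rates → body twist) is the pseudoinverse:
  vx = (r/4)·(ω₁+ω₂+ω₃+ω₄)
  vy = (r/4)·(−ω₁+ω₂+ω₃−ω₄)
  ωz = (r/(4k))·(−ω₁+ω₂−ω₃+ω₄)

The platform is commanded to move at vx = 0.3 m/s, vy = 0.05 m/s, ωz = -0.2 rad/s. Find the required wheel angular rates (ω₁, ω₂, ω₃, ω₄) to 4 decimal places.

k = lx + ly = 0.15 + 0.18 = 0.3300;  k·ωz = 0.3300·-0.2 = -0.0660
ω₁ (FL) = (vx − vy − k·ωz)/r = 0.3160/0.1 = 3.1600
ω₂ (FR) = (vx + vy + k·ωz)/r = 0.2840/0.1 = 2.8400
ω₃ (RL) = (vx + vy − k·ωz)/r = 0.4160/0.1 = 4.1600
ω₄ (RR) = (vx − vy + k·ωz)/r = 0.1840/0.1 = 1.8400

(3.1600, 2.8400, 4.1600, 1.8400)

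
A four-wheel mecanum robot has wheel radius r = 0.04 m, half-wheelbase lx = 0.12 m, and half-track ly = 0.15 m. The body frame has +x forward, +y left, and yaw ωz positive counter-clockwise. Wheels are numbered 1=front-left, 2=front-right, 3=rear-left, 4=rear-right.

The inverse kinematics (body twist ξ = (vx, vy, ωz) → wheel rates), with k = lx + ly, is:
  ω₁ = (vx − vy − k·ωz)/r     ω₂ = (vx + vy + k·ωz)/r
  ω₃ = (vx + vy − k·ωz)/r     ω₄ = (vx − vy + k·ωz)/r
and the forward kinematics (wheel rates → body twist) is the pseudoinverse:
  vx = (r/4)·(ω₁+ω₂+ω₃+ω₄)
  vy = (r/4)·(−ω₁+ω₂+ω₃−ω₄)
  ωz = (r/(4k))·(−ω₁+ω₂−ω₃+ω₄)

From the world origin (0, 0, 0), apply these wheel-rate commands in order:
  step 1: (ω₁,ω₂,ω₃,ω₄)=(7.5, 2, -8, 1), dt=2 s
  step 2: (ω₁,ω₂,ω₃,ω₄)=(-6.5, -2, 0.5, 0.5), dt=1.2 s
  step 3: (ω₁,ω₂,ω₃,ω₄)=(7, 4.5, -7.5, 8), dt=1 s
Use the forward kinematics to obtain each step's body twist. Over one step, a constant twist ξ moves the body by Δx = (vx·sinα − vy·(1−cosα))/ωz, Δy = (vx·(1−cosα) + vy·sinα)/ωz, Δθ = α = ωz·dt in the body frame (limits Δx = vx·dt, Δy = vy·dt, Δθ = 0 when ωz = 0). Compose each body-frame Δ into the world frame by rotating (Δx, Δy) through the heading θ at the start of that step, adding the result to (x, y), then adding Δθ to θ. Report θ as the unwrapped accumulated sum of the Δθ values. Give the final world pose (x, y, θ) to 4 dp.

(0.1895, -0.3212, 0.9407)

step 1: ξ=(vx,vy,ωz)=(0.0250, -0.1450, 0.1296), dt=2.0 → body Δ=(0.0868, -0.2803, 0.2593) → world pose (0.0868, -0.2803, 0.2593)
step 2: ξ=(vx,vy,ωz)=(-0.0750, 0.0450, 0.1667), dt=1.2 → body Δ=(-0.0948, 0.0447, 0.2000) → world pose (-0.0162, -0.2614, 0.4593)
step 3: ξ=(vx,vy,ωz)=(0.1200, -0.1800, 0.4815), dt=1.0 → body Δ=(0.1579, -0.1448, 0.4815) → world pose (0.1895, -0.3212, 0.9407)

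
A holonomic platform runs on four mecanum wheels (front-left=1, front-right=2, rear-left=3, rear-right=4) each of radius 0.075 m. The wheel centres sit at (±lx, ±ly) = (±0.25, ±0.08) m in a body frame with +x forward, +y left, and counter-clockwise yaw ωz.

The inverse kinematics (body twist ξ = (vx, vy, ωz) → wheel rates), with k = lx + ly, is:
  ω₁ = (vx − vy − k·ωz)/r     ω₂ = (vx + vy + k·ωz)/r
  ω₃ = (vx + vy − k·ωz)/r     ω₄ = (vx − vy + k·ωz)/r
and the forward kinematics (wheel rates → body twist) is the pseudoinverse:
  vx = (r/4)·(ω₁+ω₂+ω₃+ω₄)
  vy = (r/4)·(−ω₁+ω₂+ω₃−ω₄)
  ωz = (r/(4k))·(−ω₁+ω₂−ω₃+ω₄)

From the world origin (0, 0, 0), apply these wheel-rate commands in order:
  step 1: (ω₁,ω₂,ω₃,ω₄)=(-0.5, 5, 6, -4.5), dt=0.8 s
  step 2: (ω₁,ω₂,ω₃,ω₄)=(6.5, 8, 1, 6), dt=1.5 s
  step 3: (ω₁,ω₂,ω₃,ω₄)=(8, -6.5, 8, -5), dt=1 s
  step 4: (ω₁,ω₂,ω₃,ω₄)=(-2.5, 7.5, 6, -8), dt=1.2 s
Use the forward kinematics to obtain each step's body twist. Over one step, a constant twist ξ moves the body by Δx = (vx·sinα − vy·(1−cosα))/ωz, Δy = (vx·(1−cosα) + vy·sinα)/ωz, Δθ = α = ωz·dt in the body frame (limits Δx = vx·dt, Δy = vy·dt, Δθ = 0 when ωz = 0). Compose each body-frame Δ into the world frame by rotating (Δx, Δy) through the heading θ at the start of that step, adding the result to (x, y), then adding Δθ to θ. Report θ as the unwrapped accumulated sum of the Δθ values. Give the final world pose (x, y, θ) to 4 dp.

step 1: ξ=(vx,vy,ωz)=(0.1125, 0.3000, -0.2841), dt=0.8 → body Δ=(0.1164, 0.2278, -0.2273) → world pose (0.1164, 0.2278, -0.2273)
step 2: ξ=(vx,vy,ωz)=(0.4031, -0.0656, 0.3693), dt=1.5 → body Δ=(0.6008, 0.0698, 0.5540) → world pose (0.7175, 0.1604, 0.3267)
step 3: ξ=(vx,vy,ωz)=(0.0844, -0.0281, -1.5625), dt=1.0 → body Δ=(0.0361, -0.0716, -1.5625) → world pose (0.7747, 0.1042, -1.2358)
step 4: ξ=(vx,vy,ωz)=(0.0562, 0.4500, -0.2273), dt=1.2 → body Δ=(0.1398, 0.5242, -0.2727) → world pose (1.3157, 0.1445, -1.5085)

(1.3157, 0.1445, -1.5085)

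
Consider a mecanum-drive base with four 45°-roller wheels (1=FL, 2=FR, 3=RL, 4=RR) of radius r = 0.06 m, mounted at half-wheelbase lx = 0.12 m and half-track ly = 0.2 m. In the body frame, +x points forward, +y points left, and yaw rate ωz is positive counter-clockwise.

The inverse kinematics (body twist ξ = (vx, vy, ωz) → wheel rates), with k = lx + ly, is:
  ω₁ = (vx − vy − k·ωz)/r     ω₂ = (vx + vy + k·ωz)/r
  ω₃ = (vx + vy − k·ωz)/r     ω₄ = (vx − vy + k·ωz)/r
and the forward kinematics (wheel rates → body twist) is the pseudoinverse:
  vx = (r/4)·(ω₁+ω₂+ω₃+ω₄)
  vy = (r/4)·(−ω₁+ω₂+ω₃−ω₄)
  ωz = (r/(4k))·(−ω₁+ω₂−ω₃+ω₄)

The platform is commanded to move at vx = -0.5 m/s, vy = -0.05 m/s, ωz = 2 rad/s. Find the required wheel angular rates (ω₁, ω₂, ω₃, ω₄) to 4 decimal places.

(-18.1667, 1.5000, -19.8333, 3.1667)

k = lx + ly = 0.12 + 0.2 = 0.3200;  k·ωz = 0.3200·2 = 0.6400
ω₁ (FL) = (vx − vy − k·ωz)/r = -1.0900/0.06 = -18.1667
ω₂ (FR) = (vx + vy + k·ωz)/r = 0.0900/0.06 = 1.5000
ω₃ (RL) = (vx + vy − k·ωz)/r = -1.1900/0.06 = -19.8333
ω₄ (RR) = (vx − vy + k·ωz)/r = 0.1900/0.06 = 3.1667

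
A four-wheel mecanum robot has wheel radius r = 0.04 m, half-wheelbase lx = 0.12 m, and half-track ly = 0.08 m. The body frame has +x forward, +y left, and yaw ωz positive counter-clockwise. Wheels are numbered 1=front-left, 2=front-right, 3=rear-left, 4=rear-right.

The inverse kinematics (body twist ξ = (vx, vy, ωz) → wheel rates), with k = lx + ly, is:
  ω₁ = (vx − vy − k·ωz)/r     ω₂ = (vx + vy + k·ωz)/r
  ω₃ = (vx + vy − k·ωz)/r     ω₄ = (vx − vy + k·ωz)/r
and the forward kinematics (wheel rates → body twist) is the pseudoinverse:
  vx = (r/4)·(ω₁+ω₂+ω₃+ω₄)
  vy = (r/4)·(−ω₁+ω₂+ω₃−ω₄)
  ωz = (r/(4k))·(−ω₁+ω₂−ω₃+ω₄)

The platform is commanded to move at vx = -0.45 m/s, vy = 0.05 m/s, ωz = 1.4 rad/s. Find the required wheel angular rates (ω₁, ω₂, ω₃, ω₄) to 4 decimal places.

(-19.5000, -3.0000, -17.0000, -5.5000)

k = lx + ly = 0.12 + 0.08 = 0.2000;  k·ωz = 0.2000·1.4 = 0.2800
ω₁ (FL) = (vx − vy − k·ωz)/r = -0.7800/0.04 = -19.5000
ω₂ (FR) = (vx + vy + k·ωz)/r = -0.1200/0.04 = -3.0000
ω₃ (RL) = (vx + vy − k·ωz)/r = -0.6800/0.04 = -17.0000
ω₄ (RR) = (vx − vy + k·ωz)/r = -0.2200/0.04 = -5.5000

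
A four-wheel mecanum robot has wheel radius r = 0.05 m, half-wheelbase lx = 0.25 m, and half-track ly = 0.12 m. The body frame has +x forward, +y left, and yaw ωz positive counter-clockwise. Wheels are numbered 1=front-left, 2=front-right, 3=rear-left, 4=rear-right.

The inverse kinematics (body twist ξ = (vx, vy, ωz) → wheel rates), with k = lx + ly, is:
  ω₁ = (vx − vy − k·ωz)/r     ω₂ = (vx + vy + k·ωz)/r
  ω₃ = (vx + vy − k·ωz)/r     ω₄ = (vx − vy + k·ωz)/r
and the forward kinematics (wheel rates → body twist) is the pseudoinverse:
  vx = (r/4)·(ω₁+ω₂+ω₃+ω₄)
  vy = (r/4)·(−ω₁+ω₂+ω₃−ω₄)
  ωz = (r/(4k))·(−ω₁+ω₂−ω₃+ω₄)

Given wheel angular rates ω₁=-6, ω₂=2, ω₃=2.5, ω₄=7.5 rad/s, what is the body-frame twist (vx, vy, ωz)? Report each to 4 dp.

(0.0750, 0.0375, 0.4392)

k = lx + ly = 0.25 + 0.12 = 0.3700
ω₁+ω₂+ω₃+ω₄ = 6.0000  →  vx = (0.05/4)·6.0000 = 0.0750
−ω₁+ω₂+ω₃−ω₄ = 3.0000  →  vy = (0.05/4)·3.0000 = 0.0375
−ω₁+ω₂−ω₃+ω₄ = 13.0000  →  ωz = (0.05/1.4800)·13.0000 = 0.4392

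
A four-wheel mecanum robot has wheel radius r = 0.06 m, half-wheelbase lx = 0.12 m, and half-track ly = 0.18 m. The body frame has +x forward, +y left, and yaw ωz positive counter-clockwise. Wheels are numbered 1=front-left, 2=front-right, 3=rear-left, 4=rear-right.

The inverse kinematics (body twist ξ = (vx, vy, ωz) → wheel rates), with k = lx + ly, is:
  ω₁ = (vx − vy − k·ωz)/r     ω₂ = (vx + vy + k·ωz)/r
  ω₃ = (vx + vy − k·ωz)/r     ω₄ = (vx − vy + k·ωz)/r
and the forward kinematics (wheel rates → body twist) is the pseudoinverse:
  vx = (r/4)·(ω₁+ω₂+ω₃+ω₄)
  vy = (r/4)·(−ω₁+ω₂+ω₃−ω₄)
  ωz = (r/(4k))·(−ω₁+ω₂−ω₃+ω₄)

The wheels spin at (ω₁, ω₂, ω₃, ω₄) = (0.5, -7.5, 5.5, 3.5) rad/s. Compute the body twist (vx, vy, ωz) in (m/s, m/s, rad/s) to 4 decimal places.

(0.0300, -0.0900, -0.5000)

k = lx + ly = 0.12 + 0.18 = 0.3000
ω₁+ω₂+ω₃+ω₄ = 2.0000  →  vx = (0.06/4)·2.0000 = 0.0300
−ω₁+ω₂+ω₃−ω₄ = -6.0000  →  vy = (0.06/4)·-6.0000 = -0.0900
−ω₁+ω₂−ω₃+ω₄ = -10.0000  →  ωz = (0.06/1.2000)·-10.0000 = -0.5000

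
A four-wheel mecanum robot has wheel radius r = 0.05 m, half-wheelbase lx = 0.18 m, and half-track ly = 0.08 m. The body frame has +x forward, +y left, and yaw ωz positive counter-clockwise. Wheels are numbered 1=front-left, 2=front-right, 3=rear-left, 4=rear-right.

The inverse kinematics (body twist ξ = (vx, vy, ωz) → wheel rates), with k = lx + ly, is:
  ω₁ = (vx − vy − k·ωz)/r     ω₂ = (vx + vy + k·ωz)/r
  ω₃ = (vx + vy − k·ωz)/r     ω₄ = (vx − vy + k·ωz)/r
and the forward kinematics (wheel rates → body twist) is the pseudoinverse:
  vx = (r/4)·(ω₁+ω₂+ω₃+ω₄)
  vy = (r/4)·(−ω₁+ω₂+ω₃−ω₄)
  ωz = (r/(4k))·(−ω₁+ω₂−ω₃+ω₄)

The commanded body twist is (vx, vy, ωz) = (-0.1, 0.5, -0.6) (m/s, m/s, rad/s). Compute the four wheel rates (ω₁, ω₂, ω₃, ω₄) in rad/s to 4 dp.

(-8.8800, 4.8800, 11.1200, -15.1200)

k = lx + ly = 0.18 + 0.08 = 0.2600;  k·ωz = 0.2600·-0.6 = -0.1560
ω₁ (FL) = (vx − vy − k·ωz)/r = -0.4440/0.05 = -8.8800
ω₂ (FR) = (vx + vy + k·ωz)/r = 0.2440/0.05 = 4.8800
ω₃ (RL) = (vx + vy − k·ωz)/r = 0.5560/0.05 = 11.1200
ω₄ (RR) = (vx − vy + k·ωz)/r = -0.7560/0.05 = -15.1200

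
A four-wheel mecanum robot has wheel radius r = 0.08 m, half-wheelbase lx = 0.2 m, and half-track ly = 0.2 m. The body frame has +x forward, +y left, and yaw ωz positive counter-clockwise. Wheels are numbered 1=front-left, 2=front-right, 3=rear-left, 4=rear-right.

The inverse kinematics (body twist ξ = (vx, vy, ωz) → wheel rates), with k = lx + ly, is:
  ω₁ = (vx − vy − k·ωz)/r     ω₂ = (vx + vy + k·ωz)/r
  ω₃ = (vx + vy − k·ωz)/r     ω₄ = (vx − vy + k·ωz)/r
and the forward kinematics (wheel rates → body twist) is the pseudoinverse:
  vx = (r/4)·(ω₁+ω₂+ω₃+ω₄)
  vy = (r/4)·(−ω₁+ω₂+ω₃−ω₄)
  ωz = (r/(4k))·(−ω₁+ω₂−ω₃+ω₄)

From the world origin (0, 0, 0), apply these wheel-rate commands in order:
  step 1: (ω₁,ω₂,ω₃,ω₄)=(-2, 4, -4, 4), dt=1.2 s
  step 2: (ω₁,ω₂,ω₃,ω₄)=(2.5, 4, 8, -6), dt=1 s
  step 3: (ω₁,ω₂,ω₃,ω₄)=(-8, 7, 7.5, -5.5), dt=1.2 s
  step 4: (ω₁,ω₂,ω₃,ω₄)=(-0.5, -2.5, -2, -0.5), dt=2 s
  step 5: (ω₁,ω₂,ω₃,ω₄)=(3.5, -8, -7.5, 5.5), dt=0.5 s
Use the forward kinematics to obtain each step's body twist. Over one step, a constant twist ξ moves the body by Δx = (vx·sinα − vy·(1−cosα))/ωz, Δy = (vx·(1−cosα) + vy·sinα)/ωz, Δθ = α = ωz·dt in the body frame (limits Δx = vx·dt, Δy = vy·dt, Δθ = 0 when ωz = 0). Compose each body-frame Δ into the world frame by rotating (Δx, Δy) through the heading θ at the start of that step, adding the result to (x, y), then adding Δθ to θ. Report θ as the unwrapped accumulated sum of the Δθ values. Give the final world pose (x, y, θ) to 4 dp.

(-0.2623, 0.5234, 0.3225)

step 1: ξ=(vx,vy,ωz)=(0.0400, -0.0400, 0.7000), dt=1.2 → body Δ=(0.0616, -0.0235, 0.8400) → world pose (0.0616, -0.0235, 0.8400)
step 2: ξ=(vx,vy,ωz)=(0.1700, 0.3100, -0.6250), dt=1.0 → body Δ=(0.2529, 0.2388, -0.6250) → world pose (0.0525, 0.3242, 0.2150)
step 3: ξ=(vx,vy,ωz)=(0.0200, 0.5600, 0.1000), dt=1.2 → body Δ=(-0.0163, 0.6718, 0.1200) → world pose (-0.1067, 0.9770, 0.3350)
step 4: ξ=(vx,vy,ωz)=(-0.1100, -0.0700, -0.0250), dt=2.0 → body Δ=(-0.2234, -0.1344, -0.0500) → world pose (-0.2735, 0.7766, 0.2850)
step 5: ξ=(vx,vy,ωz)=(-0.1300, -0.4900, 0.0750), dt=0.5 → body Δ=(-0.0604, -0.2462, 0.0375) → world pose (-0.2623, 0.5234, 0.3225)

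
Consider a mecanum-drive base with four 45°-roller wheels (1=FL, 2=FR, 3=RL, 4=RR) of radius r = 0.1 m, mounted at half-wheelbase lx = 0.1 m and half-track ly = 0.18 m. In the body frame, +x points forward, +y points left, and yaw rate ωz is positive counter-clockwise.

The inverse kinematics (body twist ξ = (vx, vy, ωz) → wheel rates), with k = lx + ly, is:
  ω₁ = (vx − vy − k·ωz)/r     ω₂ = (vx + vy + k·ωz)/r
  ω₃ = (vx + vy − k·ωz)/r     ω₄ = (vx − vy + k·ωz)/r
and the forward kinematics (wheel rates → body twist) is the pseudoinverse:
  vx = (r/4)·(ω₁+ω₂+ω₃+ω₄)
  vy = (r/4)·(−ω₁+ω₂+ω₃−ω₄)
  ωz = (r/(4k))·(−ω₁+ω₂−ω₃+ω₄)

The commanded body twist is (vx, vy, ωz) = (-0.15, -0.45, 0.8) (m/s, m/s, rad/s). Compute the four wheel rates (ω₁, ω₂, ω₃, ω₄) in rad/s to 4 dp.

(0.7600, -3.7600, -8.2400, 5.2400)

k = lx + ly = 0.1 + 0.18 = 0.2800;  k·ωz = 0.2800·0.8 = 0.2240
ω₁ (FL) = (vx − vy − k·ωz)/r = 0.0760/0.1 = 0.7600
ω₂ (FR) = (vx + vy + k·ωz)/r = -0.3760/0.1 = -3.7600
ω₃ (RL) = (vx + vy − k·ωz)/r = -0.8240/0.1 = -8.2400
ω₄ (RR) = (vx − vy + k·ωz)/r = 0.5240/0.1 = 5.2400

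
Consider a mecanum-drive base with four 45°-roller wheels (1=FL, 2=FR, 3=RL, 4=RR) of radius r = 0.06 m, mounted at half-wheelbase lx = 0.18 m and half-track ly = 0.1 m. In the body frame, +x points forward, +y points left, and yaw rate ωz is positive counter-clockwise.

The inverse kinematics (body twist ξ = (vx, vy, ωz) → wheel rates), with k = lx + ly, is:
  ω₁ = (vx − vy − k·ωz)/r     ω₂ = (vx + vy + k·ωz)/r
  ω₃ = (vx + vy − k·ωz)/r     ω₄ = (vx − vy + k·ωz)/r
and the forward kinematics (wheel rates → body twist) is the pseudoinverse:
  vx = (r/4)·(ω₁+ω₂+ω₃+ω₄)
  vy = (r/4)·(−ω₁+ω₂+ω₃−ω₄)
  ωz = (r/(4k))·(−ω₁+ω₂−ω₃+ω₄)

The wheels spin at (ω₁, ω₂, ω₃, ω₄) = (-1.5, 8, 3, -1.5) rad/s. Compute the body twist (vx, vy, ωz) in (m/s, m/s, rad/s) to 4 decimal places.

k = lx + ly = 0.18 + 0.1 = 0.2800
ω₁+ω₂+ω₃+ω₄ = 8.0000  →  vx = (0.06/4)·8.0000 = 0.1200
−ω₁+ω₂+ω₃−ω₄ = 14.0000  →  vy = (0.06/4)·14.0000 = 0.2100
−ω₁+ω₂−ω₃+ω₄ = 5.0000  →  ωz = (0.06/1.1200)·5.0000 = 0.2679

(0.1200, 0.2100, 0.2679)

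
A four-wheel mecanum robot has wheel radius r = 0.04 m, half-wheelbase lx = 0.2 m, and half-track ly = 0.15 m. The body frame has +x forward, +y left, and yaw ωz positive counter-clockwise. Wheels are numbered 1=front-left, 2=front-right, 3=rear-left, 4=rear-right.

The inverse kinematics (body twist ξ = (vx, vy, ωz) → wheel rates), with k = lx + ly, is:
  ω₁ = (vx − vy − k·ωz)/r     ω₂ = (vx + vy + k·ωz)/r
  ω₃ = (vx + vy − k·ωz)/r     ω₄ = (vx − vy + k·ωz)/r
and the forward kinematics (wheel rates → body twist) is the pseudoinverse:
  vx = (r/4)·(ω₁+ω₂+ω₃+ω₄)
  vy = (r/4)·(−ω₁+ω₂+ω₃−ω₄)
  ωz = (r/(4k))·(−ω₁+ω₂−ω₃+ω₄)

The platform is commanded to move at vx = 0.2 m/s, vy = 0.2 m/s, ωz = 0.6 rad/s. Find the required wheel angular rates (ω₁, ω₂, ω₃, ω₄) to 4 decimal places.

k = lx + ly = 0.2 + 0.15 = 0.3500;  k·ωz = 0.3500·0.6 = 0.2100
ω₁ (FL) = (vx − vy − k·ωz)/r = -0.2100/0.04 = -5.2500
ω₂ (FR) = (vx + vy + k·ωz)/r = 0.6100/0.04 = 15.2500
ω₃ (RL) = (vx + vy − k·ωz)/r = 0.1900/0.04 = 4.7500
ω₄ (RR) = (vx − vy + k·ωz)/r = 0.2100/0.04 = 5.2500

(-5.2500, 15.2500, 4.7500, 5.2500)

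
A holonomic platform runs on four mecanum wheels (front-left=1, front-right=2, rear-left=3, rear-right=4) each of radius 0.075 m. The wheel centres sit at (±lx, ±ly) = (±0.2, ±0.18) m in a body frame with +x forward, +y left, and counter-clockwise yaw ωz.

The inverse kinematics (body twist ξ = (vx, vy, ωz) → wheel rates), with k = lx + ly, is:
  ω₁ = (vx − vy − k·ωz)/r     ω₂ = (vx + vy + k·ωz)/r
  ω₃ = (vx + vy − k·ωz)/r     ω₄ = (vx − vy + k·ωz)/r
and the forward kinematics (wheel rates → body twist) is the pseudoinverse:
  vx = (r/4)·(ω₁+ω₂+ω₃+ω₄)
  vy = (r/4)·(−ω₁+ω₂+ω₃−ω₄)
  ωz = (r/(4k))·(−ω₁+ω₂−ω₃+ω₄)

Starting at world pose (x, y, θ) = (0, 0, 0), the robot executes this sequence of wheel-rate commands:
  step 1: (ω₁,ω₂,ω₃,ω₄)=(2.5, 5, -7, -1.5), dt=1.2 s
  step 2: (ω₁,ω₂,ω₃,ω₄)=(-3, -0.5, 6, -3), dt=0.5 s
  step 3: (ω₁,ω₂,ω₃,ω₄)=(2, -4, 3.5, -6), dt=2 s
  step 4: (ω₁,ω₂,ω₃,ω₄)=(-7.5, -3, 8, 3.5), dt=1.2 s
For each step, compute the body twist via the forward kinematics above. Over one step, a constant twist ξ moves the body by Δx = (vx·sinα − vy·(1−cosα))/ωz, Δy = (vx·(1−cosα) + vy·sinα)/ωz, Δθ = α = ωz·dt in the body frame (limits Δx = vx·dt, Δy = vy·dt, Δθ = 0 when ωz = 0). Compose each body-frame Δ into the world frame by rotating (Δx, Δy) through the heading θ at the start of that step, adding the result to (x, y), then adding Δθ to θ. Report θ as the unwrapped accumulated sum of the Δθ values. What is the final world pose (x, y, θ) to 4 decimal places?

(0.0605, 0.2502, -1.2163)

step 1: ξ=(vx,vy,ωz)=(-0.0188, -0.0563, 0.3947), dt=1.2 → body Δ=(-0.0060, -0.0702, 0.4737) → world pose (-0.0060, -0.0702, 0.4737)
step 2: ξ=(vx,vy,ωz)=(-0.0094, 0.2156, -0.3207), dt=0.5 → body Δ=(0.0040, 0.1077, -0.1604) → world pose (-0.0516, 0.0274, 0.3133)
step 3: ξ=(vx,vy,ωz)=(-0.0844, 0.0656, -0.7648), dt=2.0 → body Δ=(-0.0280, 0.1915, -1.5296) → world pose (-0.1372, 0.2010, -1.2163)
step 4: ξ=(vx,vy,ωz)=(0.0188, 0.1688, 0.0000), dt=1.2 → body Δ=(0.0225, 0.2025, 0.0000) → world pose (0.0605, 0.2502, -1.2163)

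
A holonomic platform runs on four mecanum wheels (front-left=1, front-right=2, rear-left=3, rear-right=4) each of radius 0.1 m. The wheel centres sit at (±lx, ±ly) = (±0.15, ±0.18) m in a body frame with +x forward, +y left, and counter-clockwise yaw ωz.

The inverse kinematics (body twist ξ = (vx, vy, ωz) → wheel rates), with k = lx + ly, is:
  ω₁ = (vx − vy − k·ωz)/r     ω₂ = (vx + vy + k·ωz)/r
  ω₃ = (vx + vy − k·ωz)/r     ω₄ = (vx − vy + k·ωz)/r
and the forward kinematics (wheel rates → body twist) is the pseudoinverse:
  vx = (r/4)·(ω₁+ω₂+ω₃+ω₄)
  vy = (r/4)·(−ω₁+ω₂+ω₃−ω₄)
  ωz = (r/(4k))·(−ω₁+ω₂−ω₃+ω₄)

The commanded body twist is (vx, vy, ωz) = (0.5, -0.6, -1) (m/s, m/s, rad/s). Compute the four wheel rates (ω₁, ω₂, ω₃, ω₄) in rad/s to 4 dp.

k = lx + ly = 0.15 + 0.18 = 0.3300;  k·ωz = 0.3300·-1 = -0.3300
ω₁ (FL) = (vx − vy − k·ωz)/r = 1.4300/0.1 = 14.3000
ω₂ (FR) = (vx + vy + k·ωz)/r = -0.4300/0.1 = -4.3000
ω₃ (RL) = (vx + vy − k·ωz)/r = 0.2300/0.1 = 2.3000
ω₄ (RR) = (vx − vy + k·ωz)/r = 0.7700/0.1 = 7.7000

(14.3000, -4.3000, 2.3000, 7.7000)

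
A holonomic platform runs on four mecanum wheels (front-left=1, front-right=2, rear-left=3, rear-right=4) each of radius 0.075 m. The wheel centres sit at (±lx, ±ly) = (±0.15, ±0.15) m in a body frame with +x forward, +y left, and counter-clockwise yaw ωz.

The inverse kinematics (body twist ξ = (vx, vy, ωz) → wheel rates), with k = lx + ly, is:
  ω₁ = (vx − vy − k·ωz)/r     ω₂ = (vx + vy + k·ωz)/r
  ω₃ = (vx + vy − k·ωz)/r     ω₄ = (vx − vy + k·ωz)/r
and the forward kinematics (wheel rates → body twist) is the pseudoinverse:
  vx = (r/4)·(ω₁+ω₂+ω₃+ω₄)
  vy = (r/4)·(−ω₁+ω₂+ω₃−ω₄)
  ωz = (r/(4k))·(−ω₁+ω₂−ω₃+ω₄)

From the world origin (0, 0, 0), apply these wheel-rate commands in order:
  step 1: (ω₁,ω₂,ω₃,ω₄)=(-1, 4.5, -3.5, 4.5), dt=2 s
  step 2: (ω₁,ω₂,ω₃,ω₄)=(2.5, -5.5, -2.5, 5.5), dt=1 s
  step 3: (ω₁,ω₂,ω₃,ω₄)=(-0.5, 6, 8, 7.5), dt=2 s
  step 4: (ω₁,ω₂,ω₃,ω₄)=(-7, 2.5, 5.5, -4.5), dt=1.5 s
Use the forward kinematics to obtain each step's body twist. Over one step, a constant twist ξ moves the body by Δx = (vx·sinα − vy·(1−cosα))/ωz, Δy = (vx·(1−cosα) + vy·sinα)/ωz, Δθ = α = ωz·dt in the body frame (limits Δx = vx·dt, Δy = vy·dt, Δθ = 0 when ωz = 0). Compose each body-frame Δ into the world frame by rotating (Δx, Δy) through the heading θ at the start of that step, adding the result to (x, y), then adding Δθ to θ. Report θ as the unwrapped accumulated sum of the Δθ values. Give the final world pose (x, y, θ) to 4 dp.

(-0.4210, 0.1734, 2.3906)

step 1: ξ=(vx,vy,ωz)=(0.0844, -0.0469, 0.8438), dt=2.0 → body Δ=(0.1613, 0.0565, 1.6875) → world pose (0.1613, 0.0565, 1.6875)
step 2: ξ=(vx,vy,ωz)=(0.0000, -0.3000, 0.0000), dt=1.0 → body Δ=(0.0000, -0.3000, 0.0000) → world pose (0.4593, 0.0914, 1.6875)
step 3: ξ=(vx,vy,ωz)=(0.3937, 0.1312, 0.3750), dt=2.0 → body Δ=(0.6218, 0.5203, 0.7500) → world pose (-0.1299, 0.6484, 2.4375)
step 4: ξ=(vx,vy,ωz)=(-0.0656, 0.3656, -0.0312), dt=1.5 → body Δ=(-0.0855, 0.5505, -0.0469) → world pose (-0.4210, 0.1734, 2.3906)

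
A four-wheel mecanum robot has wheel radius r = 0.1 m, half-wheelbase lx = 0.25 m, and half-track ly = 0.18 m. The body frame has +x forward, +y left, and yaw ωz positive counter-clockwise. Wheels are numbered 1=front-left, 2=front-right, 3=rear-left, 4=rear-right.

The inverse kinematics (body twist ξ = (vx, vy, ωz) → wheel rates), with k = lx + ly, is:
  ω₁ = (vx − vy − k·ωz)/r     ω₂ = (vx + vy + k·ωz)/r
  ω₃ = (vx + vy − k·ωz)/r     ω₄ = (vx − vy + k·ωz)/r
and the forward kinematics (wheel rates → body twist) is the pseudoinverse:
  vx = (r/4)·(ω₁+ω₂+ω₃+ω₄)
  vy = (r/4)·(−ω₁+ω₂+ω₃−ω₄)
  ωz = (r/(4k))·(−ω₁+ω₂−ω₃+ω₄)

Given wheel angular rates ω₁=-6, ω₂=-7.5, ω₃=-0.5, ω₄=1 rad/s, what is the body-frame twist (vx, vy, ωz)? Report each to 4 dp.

k = lx + ly = 0.25 + 0.18 = 0.4300
ω₁+ω₂+ω₃+ω₄ = -13.0000  →  vx = (0.1/4)·-13.0000 = -0.3250
−ω₁+ω₂+ω₃−ω₄ = -3.0000  →  vy = (0.1/4)·-3.0000 = -0.0750
−ω₁+ω₂−ω₃+ω₄ = 0.0000  →  ωz = (0.1/1.7200)·0.0000 = 0.0000

(-0.3250, -0.0750, 0.0000)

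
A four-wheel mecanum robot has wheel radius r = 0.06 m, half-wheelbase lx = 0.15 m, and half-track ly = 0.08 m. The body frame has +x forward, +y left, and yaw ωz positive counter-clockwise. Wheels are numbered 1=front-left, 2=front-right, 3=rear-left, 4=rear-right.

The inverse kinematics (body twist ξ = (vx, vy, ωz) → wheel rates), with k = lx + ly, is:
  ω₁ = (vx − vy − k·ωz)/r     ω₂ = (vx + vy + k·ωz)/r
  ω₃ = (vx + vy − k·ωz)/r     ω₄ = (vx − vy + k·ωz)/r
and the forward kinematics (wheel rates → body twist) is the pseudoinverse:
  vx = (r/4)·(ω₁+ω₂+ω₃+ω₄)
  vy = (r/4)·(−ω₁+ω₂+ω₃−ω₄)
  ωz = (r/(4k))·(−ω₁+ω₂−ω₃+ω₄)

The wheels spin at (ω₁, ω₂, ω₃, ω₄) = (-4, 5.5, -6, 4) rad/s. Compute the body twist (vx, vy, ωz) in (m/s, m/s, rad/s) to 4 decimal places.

(-0.0075, -0.0075, 1.2717)

k = lx + ly = 0.15 + 0.08 = 0.2300
ω₁+ω₂+ω₃+ω₄ = -0.5000  →  vx = (0.06/4)·-0.5000 = -0.0075
−ω₁+ω₂+ω₃−ω₄ = -0.5000  →  vy = (0.06/4)·-0.5000 = -0.0075
−ω₁+ω₂−ω₃+ω₄ = 19.5000  →  ωz = (0.06/0.9200)·19.5000 = 1.2717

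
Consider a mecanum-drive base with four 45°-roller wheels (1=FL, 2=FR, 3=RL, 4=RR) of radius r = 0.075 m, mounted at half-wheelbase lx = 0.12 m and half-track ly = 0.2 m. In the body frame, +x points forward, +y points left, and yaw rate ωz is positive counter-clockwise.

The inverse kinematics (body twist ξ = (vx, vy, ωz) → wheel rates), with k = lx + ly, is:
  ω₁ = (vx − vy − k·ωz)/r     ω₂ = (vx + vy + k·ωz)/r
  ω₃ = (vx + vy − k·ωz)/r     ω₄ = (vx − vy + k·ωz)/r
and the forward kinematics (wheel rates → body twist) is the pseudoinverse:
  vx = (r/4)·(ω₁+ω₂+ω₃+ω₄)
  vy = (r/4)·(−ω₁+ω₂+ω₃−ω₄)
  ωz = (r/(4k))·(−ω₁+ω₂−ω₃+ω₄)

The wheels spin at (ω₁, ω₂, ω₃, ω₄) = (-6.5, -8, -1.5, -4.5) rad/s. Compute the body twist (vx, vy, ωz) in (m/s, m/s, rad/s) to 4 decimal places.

k = lx + ly = 0.12 + 0.2 = 0.3200
ω₁+ω₂+ω₃+ω₄ = -20.5000  →  vx = (0.075/4)·-20.5000 = -0.3844
−ω₁+ω₂+ω₃−ω₄ = 1.5000  →  vy = (0.075/4)·1.5000 = 0.0281
−ω₁+ω₂−ω₃+ω₄ = -4.5000  →  ωz = (0.075/1.2800)·-4.5000 = -0.2637

(-0.3844, 0.0281, -0.2637)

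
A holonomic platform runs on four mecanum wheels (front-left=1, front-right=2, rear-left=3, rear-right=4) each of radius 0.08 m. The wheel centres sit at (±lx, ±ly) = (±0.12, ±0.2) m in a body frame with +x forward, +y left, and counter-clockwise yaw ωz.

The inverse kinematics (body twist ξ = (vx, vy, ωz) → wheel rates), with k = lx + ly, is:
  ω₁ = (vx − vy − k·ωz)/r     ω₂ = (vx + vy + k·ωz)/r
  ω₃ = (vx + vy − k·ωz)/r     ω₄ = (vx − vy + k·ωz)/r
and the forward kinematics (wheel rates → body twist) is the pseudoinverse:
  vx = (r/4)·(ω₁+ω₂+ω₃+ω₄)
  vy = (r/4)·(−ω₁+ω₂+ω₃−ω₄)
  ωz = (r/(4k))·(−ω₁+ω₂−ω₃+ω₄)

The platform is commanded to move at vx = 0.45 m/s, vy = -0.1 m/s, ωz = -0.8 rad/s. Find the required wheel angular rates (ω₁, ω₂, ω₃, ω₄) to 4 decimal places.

(10.0750, 1.1750, 7.5750, 3.6750)

k = lx + ly = 0.12 + 0.2 = 0.3200;  k·ωz = 0.3200·-0.8 = -0.2560
ω₁ (FL) = (vx − vy − k·ωz)/r = 0.8060/0.08 = 10.0750
ω₂ (FR) = (vx + vy + k·ωz)/r = 0.0940/0.08 = 1.1750
ω₃ (RL) = (vx + vy − k·ωz)/r = 0.6060/0.08 = 7.5750
ω₄ (RR) = (vx − vy + k·ωz)/r = 0.2940/0.08 = 3.6750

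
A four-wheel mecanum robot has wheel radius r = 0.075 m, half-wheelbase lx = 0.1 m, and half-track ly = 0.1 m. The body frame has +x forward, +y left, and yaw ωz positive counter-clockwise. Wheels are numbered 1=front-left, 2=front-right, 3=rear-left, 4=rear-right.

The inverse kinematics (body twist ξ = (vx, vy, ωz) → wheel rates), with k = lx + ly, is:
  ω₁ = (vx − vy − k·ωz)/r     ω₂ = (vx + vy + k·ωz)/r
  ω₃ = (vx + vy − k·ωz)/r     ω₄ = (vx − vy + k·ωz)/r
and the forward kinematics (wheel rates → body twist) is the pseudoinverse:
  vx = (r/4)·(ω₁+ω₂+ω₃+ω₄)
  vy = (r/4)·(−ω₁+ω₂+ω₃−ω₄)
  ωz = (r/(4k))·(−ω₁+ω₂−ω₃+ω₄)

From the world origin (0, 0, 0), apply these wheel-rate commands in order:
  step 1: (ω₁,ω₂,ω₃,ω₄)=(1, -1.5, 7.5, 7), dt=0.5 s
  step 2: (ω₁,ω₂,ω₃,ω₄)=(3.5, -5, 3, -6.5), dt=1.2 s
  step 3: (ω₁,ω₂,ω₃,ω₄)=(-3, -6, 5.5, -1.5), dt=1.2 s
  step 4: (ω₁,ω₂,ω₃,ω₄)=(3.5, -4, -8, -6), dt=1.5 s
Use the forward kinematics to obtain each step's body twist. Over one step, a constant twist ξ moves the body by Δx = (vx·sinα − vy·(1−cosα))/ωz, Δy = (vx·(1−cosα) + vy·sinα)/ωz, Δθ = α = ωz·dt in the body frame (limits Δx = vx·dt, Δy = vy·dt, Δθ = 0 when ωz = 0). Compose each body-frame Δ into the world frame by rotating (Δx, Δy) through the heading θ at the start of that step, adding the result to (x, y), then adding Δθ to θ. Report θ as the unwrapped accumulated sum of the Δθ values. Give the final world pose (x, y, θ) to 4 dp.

(0.7155, 0.0516, -4.0641)

step 1: ξ=(vx,vy,ωz)=(0.2625, -0.0375, -0.2812), dt=0.5 → body Δ=(0.1295, -0.0279, -0.1406) → world pose (0.1295, -0.0279, -0.1406)
step 2: ξ=(vx,vy,ωz)=(-0.0938, 0.0187, -1.6875), dt=1.2 → body Δ=(-0.0339, 0.0899, -2.0250) → world pose (0.1085, 0.0659, -2.1656)
step 3: ξ=(vx,vy,ωz)=(-0.0937, 0.0750, -0.9375), dt=1.2 → body Δ=(-0.0447, 0.1291, -1.1250) → world pose (0.2405, 0.0306, -3.2906)
step 4: ξ=(vx,vy,ωz)=(-0.2719, -0.1781, -0.5156), dt=1.5 → body Δ=(-0.4666, -0.0913, -0.7734) → world pose (0.7155, 0.0516, -4.0641)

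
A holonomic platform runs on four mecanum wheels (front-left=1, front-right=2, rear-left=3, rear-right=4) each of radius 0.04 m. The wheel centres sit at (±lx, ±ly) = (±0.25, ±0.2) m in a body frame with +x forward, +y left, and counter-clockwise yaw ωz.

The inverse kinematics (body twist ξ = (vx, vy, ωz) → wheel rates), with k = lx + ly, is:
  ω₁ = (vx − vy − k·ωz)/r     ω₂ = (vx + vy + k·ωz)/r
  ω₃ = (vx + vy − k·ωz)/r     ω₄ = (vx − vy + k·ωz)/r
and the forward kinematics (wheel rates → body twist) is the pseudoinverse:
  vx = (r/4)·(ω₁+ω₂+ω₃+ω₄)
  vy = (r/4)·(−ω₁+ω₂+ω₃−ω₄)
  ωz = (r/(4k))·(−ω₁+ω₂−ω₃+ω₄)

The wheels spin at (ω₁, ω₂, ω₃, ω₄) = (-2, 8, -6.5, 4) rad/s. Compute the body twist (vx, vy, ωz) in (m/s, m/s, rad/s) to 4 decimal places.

k = lx + ly = 0.25 + 0.2 = 0.4500
ω₁+ω₂+ω₃+ω₄ = 3.5000  →  vx = (0.04/4)·3.5000 = 0.0350
−ω₁+ω₂+ω₃−ω₄ = -0.5000  →  vy = (0.04/4)·-0.5000 = -0.0050
−ω₁+ω₂−ω₃+ω₄ = 20.5000  →  ωz = (0.04/1.8000)·20.5000 = 0.4556

(0.0350, -0.0050, 0.4556)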